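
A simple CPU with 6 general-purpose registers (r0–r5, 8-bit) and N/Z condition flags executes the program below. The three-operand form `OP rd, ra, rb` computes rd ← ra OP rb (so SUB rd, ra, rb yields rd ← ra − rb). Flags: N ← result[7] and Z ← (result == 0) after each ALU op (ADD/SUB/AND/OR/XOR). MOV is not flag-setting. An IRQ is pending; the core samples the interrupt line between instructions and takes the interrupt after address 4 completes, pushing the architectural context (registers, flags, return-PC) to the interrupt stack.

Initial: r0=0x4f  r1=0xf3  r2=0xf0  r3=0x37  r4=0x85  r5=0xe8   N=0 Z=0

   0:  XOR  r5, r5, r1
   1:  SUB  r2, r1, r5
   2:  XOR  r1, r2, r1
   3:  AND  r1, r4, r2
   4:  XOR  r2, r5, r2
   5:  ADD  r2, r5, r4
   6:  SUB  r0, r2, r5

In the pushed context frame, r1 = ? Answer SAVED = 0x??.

after  0: r0=0x4f r1=0xf3 r2=0xf0 r3=0x37 r4=0x85 r5=0x1b  N=0 Z=0
after  1: r0=0x4f r1=0xf3 r2=0xd8 r3=0x37 r4=0x85 r5=0x1b  N=1 Z=0
after  2: r0=0x4f r1=0x2b r2=0xd8 r3=0x37 r4=0x85 r5=0x1b  N=0 Z=0
after  3: r0=0x4f r1=0x80 r2=0xd8 r3=0x37 r4=0x85 r5=0x1b  N=1 Z=0
after  4: r0=0x4f r1=0x80 r2=0xc3 r3=0x37 r4=0x85 r5=0x1b  N=1 Z=0
-- IRQ taken; context saved, return-PC = 5 --

SAVED = 0x80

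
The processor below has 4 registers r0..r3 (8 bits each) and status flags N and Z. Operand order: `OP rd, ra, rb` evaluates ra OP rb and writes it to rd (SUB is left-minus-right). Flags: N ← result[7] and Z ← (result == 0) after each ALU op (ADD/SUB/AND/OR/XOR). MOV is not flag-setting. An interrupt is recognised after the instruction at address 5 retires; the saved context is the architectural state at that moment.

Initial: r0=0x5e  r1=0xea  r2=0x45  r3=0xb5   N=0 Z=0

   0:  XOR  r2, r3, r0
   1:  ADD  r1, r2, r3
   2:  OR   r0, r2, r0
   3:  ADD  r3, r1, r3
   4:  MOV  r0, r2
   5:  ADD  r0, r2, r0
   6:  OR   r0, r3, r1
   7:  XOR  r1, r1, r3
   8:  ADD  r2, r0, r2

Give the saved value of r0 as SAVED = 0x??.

after  0: r0=0x5e r1=0xea r2=0xeb r3=0xb5  N=1 Z=0
after  1: r0=0x5e r1=0xa0 r2=0xeb r3=0xb5  N=1 Z=0
after  2: r0=0xff r1=0xa0 r2=0xeb r3=0xb5  N=1 Z=0
after  3: r0=0xff r1=0xa0 r2=0xeb r3=0x55  N=0 Z=0
after  4: r0=0xeb r1=0xa0 r2=0xeb r3=0x55  N=0 Z=0
after  5: r0=0xd6 r1=0xa0 r2=0xeb r3=0x55  N=1 Z=0
-- IRQ taken; context saved, return-PC = 6 --

SAVED = 0xd6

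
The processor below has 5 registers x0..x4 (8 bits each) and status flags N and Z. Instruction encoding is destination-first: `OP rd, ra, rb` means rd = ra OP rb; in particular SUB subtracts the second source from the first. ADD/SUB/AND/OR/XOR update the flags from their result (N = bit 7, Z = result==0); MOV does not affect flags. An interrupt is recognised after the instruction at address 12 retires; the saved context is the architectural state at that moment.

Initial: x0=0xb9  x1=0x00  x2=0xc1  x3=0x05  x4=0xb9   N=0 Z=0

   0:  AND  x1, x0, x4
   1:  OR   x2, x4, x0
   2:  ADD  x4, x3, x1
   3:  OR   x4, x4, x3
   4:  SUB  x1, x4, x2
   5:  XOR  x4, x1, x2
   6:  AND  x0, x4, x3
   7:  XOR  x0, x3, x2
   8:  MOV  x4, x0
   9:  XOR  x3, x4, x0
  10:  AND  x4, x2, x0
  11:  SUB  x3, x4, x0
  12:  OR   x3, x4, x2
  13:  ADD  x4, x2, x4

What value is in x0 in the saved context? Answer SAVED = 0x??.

after  0: x0=0xb9 x1=0xb9 x2=0xc1 x3=0x05 x4=0xb9  N=1 Z=0
after  1: x0=0xb9 x1=0xb9 x2=0xb9 x3=0x05 x4=0xb9  N=1 Z=0
after  2: x0=0xb9 x1=0xb9 x2=0xb9 x3=0x05 x4=0xbe  N=1 Z=0
after  3: x0=0xb9 x1=0xb9 x2=0xb9 x3=0x05 x4=0xbf  N=1 Z=0
after  4: x0=0xb9 x1=0x06 x2=0xb9 x3=0x05 x4=0xbf  N=0 Z=0
after  5: x0=0xb9 x1=0x06 x2=0xb9 x3=0x05 x4=0xbf  N=1 Z=0
after  6: x0=0x05 x1=0x06 x2=0xb9 x3=0x05 x4=0xbf  N=0 Z=0
after  7: x0=0xbc x1=0x06 x2=0xb9 x3=0x05 x4=0xbf  N=1 Z=0
after  8: x0=0xbc x1=0x06 x2=0xb9 x3=0x05 x4=0xbc  N=1 Z=0
after  9: x0=0xbc x1=0x06 x2=0xb9 x3=0x00 x4=0xbc  N=0 Z=1
after 10: x0=0xbc x1=0x06 x2=0xb9 x3=0x00 x4=0xb8  N=1 Z=0
after 11: x0=0xbc x1=0x06 x2=0xb9 x3=0xfc x4=0xb8  N=1 Z=0
after 12: x0=0xbc x1=0x06 x2=0xb9 x3=0xb9 x4=0xb8  N=1 Z=0
-- IRQ taken; context saved, return-PC = 13 --

SAVED = 0xbc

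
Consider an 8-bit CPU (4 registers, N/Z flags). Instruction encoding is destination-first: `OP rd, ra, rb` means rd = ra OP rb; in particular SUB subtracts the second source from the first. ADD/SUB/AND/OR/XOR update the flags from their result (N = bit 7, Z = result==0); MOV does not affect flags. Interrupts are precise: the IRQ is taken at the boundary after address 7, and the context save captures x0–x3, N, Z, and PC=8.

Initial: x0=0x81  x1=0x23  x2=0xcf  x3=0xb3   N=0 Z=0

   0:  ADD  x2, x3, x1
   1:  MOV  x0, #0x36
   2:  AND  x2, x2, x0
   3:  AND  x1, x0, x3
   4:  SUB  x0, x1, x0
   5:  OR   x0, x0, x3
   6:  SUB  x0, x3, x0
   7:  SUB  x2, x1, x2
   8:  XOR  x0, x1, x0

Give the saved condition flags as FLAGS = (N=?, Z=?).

FLAGS = (N=0, Z=0)

after  0: x0=0x81 x1=0x23 x2=0xd6 x3=0xb3  N=1 Z=0
after  1: x0=0x36 x1=0x23 x2=0xd6 x3=0xb3  N=1 Z=0
after  2: x0=0x36 x1=0x23 x2=0x16 x3=0xb3  N=0 Z=0
after  3: x0=0x36 x1=0x32 x2=0x16 x3=0xb3  N=0 Z=0
after  4: x0=0xfc x1=0x32 x2=0x16 x3=0xb3  N=1 Z=0
after  5: x0=0xff x1=0x32 x2=0x16 x3=0xb3  N=1 Z=0
after  6: x0=0xb4 x1=0x32 x2=0x16 x3=0xb3  N=1 Z=0
after  7: x0=0xb4 x1=0x32 x2=0x1c x3=0xb3  N=0 Z=0
-- IRQ taken; context saved, return-PC = 8 --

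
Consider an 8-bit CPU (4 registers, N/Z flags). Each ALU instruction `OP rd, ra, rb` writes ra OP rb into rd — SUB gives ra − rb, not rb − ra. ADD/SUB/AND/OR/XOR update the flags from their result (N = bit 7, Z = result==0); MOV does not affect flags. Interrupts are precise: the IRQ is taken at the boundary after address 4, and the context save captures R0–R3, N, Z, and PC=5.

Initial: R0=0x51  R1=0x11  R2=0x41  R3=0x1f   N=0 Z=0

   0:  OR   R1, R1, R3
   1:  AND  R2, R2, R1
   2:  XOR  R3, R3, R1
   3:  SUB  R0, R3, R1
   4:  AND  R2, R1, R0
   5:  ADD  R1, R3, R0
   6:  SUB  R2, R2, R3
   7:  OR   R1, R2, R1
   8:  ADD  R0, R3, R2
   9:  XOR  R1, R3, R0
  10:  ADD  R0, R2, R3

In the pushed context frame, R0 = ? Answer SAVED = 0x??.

SAVED = 0xe1

after  0: R0=0x51 R1=0x1f R2=0x41 R3=0x1f  N=0 Z=0
after  1: R0=0x51 R1=0x1f R2=0x01 R3=0x1f  N=0 Z=0
after  2: R0=0x51 R1=0x1f R2=0x01 R3=0x00  N=0 Z=1
after  3: R0=0xe1 R1=0x1f R2=0x01 R3=0x00  N=1 Z=0
after  4: R0=0xe1 R1=0x1f R2=0x01 R3=0x00  N=0 Z=0
-- IRQ taken; context saved, return-PC = 5 --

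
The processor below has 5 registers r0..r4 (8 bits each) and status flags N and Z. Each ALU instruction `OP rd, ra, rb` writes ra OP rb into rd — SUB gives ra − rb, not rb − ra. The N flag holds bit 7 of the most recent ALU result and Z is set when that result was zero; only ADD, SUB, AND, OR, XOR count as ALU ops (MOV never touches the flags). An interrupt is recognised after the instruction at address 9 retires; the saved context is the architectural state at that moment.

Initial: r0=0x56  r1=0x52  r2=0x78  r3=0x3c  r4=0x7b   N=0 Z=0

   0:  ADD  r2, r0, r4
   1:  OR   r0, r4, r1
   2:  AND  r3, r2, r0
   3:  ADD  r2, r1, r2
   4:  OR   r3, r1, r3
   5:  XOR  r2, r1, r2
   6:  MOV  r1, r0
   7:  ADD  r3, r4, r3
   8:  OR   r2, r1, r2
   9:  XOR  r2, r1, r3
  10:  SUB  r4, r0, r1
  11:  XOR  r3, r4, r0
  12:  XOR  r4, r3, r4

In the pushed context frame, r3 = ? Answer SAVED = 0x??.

SAVED = 0xce

after  0: r0=0x56 r1=0x52 r2=0xd1 r3=0x3c r4=0x7b  N=1 Z=0
after  1: r0=0x7b r1=0x52 r2=0xd1 r3=0x3c r4=0x7b  N=0 Z=0
after  2: r0=0x7b r1=0x52 r2=0xd1 r3=0x51 r4=0x7b  N=0 Z=0
after  3: r0=0x7b r1=0x52 r2=0x23 r3=0x51 r4=0x7b  N=0 Z=0
after  4: r0=0x7b r1=0x52 r2=0x23 r3=0x53 r4=0x7b  N=0 Z=0
after  5: r0=0x7b r1=0x52 r2=0x71 r3=0x53 r4=0x7b  N=0 Z=0
after  6: r0=0x7b r1=0x7b r2=0x71 r3=0x53 r4=0x7b  N=0 Z=0
after  7: r0=0x7b r1=0x7b r2=0x71 r3=0xce r4=0x7b  N=1 Z=0
after  8: r0=0x7b r1=0x7b r2=0x7b r3=0xce r4=0x7b  N=0 Z=0
after  9: r0=0x7b r1=0x7b r2=0xb5 r3=0xce r4=0x7b  N=1 Z=0
-- IRQ taken; context saved, return-PC = 10 --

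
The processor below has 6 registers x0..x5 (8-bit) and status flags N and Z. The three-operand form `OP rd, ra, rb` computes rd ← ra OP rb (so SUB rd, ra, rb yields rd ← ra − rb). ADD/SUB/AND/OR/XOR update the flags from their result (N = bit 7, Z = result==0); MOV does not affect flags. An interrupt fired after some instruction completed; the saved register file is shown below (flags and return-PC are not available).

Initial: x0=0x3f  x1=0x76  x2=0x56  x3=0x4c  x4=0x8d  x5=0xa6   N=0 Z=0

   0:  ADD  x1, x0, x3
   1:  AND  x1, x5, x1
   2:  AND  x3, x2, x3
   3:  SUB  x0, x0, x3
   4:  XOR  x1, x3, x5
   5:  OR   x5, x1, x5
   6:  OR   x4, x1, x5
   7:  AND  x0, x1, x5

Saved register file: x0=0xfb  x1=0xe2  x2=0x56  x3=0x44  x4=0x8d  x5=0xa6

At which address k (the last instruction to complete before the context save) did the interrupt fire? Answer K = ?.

K = 4

after  0: x0=0x3f x1=0x8b x2=0x56 x3=0x4c x4=0x8d x5=0xa6  N=1 Z=0
after  1: x0=0x3f x1=0x82 x2=0x56 x3=0x4c x4=0x8d x5=0xa6  N=1 Z=0
after  2: x0=0x3f x1=0x82 x2=0x56 x3=0x44 x4=0x8d x5=0xa6  N=0 Z=0
after  3: x0=0xfb x1=0x82 x2=0x56 x3=0x44 x4=0x8d x5=0xa6  N=1 Z=0
after  4: x0=0xfb x1=0xe2 x2=0x56 x3=0x44 x4=0x8d x5=0xa6  N=1 Z=0
-- IRQ taken; context saved, return-PC = 5 --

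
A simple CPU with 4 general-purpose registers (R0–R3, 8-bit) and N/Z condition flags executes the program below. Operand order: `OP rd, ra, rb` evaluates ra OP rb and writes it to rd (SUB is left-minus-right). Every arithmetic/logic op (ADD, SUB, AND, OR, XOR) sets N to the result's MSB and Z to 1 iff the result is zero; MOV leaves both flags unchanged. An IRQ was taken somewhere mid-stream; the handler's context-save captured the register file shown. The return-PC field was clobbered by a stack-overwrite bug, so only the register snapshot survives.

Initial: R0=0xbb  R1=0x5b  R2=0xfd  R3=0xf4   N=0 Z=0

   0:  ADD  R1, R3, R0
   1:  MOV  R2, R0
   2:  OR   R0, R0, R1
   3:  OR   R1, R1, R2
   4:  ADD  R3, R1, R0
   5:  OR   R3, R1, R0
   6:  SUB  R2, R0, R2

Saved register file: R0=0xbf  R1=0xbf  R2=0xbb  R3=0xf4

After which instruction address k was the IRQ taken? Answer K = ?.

after  0: R0=0xbb R1=0xaf R2=0xfd R3=0xf4  N=1 Z=0
after  1: R0=0xbb R1=0xaf R2=0xbb R3=0xf4  N=1 Z=0
after  2: R0=0xbf R1=0xaf R2=0xbb R3=0xf4  N=1 Z=0
after  3: R0=0xbf R1=0xbf R2=0xbb R3=0xf4  N=1 Z=0
-- IRQ taken; context saved, return-PC = 4 --

K = 3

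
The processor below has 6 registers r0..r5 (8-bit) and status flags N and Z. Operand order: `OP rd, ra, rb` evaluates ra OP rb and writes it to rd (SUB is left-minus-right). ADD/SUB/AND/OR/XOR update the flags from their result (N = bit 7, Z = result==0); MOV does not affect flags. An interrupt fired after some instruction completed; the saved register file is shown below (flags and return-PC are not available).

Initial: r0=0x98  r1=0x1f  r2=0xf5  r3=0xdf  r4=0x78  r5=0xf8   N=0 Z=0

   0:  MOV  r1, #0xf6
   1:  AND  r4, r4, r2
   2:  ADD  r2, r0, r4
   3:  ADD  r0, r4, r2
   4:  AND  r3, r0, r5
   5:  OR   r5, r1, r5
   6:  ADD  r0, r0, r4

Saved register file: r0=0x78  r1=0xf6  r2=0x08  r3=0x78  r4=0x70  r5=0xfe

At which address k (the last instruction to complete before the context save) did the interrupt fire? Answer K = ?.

K = 5

after  0: r0=0x98 r1=0xf6 r2=0xf5 r3=0xdf r4=0x78 r5=0xf8  N=0 Z=0
after  1: r0=0x98 r1=0xf6 r2=0xf5 r3=0xdf r4=0x70 r5=0xf8  N=0 Z=0
after  2: r0=0x98 r1=0xf6 r2=0x08 r3=0xdf r4=0x70 r5=0xf8  N=0 Z=0
after  3: r0=0x78 r1=0xf6 r2=0x08 r3=0xdf r4=0x70 r5=0xf8  N=0 Z=0
after  4: r0=0x78 r1=0xf6 r2=0x08 r3=0x78 r4=0x70 r5=0xf8  N=0 Z=0
after  5: r0=0x78 r1=0xf6 r2=0x08 r3=0x78 r4=0x70 r5=0xfe  N=1 Z=0
-- IRQ taken; context saved, return-PC = 6 --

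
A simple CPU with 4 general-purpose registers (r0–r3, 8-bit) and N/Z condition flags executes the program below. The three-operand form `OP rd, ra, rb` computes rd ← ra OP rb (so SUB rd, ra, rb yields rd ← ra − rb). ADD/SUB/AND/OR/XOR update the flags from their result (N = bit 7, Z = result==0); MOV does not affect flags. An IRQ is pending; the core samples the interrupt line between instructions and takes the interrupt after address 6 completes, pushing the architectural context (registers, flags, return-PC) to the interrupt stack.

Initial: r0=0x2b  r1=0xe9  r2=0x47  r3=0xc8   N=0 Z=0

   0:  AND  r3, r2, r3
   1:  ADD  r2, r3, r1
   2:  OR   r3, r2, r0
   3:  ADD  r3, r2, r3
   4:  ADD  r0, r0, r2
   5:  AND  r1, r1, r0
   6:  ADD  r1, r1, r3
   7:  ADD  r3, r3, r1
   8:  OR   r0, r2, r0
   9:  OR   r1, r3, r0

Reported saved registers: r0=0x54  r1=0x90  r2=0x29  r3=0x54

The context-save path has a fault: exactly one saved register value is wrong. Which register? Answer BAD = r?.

after  0: r0=0x2b r1=0xe9 r2=0x47 r3=0x40  N=0 Z=0
after  1: r0=0x2b r1=0xe9 r2=0x29 r3=0x40  N=0 Z=0
after  2: r0=0x2b r1=0xe9 r2=0x29 r3=0x2b  N=0 Z=0
after  3: r0=0x2b r1=0xe9 r2=0x29 r3=0x54  N=0 Z=0
after  4: r0=0x54 r1=0xe9 r2=0x29 r3=0x54  N=0 Z=0
after  5: r0=0x54 r1=0x40 r2=0x29 r3=0x54  N=0 Z=0
after  6: r0=0x54 r1=0x94 r2=0x29 r3=0x54  N=1 Z=0
-- IRQ taken; context saved, return-PC = 7 --
mismatch: r1: reported 0x90 vs actual 0x94

BAD = r1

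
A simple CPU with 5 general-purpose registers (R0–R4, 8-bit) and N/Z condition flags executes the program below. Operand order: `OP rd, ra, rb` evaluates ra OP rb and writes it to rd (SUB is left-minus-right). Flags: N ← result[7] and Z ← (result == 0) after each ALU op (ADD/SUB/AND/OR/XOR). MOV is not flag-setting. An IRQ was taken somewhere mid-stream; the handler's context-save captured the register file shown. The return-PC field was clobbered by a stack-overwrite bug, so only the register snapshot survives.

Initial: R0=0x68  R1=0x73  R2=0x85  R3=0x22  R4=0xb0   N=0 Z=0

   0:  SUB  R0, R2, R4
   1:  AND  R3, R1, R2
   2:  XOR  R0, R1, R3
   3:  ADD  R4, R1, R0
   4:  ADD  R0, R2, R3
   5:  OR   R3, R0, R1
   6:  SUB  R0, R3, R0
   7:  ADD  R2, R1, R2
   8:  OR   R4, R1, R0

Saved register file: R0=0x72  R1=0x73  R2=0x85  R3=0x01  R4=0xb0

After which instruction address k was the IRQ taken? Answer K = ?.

after  0: R0=0xd5 R1=0x73 R2=0x85 R3=0x22 R4=0xb0  N=1 Z=0
after  1: R0=0xd5 R1=0x73 R2=0x85 R3=0x01 R4=0xb0  N=0 Z=0
after  2: R0=0x72 R1=0x73 R2=0x85 R3=0x01 R4=0xb0  N=0 Z=0
-- IRQ taken; context saved, return-PC = 3 --

K = 2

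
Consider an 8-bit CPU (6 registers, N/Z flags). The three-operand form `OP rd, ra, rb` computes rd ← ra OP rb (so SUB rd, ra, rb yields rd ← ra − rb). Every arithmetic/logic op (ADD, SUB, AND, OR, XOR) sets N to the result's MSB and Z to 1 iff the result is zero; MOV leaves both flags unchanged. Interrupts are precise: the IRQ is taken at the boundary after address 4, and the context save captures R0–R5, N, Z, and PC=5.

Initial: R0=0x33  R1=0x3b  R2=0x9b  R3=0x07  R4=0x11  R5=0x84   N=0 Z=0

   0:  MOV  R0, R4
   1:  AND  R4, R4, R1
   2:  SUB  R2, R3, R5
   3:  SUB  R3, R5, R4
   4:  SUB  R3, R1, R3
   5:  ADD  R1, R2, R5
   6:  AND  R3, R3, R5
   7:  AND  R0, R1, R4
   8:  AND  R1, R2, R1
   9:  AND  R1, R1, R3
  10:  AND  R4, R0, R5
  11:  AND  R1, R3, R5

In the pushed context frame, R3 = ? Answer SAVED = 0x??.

after  0: R0=0x11 R1=0x3b R2=0x9b R3=0x07 R4=0x11 R5=0x84  N=0 Z=0
after  1: R0=0x11 R1=0x3b R2=0x9b R3=0x07 R4=0x11 R5=0x84  N=0 Z=0
after  2: R0=0x11 R1=0x3b R2=0x83 R3=0x07 R4=0x11 R5=0x84  N=1 Z=0
after  3: R0=0x11 R1=0x3b R2=0x83 R3=0x73 R4=0x11 R5=0x84  N=0 Z=0
after  4: R0=0x11 R1=0x3b R2=0x83 R3=0xc8 R4=0x11 R5=0x84  N=1 Z=0
-- IRQ taken; context saved, return-PC = 5 --

SAVED = 0xc8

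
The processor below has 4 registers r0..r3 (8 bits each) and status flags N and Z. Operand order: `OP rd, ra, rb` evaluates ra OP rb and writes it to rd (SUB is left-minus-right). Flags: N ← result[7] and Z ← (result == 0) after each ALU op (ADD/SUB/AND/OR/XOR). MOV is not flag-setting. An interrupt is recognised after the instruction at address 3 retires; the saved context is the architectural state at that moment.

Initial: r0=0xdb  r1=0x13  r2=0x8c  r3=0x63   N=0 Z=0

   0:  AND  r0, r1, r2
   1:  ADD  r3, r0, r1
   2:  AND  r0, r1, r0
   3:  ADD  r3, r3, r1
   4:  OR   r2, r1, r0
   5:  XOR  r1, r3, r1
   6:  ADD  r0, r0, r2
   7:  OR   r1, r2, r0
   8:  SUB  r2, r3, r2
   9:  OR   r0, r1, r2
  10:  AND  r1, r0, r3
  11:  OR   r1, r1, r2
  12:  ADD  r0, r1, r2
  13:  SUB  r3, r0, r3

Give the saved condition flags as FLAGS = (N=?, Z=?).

after  0: r0=0x00 r1=0x13 r2=0x8c r3=0x63  N=0 Z=1
after  1: r0=0x00 r1=0x13 r2=0x8c r3=0x13  N=0 Z=0
after  2: r0=0x00 r1=0x13 r2=0x8c r3=0x13  N=0 Z=1
after  3: r0=0x00 r1=0x13 r2=0x8c r3=0x26  N=0 Z=0
-- IRQ taken; context saved, return-PC = 4 --

FLAGS = (N=0, Z=0)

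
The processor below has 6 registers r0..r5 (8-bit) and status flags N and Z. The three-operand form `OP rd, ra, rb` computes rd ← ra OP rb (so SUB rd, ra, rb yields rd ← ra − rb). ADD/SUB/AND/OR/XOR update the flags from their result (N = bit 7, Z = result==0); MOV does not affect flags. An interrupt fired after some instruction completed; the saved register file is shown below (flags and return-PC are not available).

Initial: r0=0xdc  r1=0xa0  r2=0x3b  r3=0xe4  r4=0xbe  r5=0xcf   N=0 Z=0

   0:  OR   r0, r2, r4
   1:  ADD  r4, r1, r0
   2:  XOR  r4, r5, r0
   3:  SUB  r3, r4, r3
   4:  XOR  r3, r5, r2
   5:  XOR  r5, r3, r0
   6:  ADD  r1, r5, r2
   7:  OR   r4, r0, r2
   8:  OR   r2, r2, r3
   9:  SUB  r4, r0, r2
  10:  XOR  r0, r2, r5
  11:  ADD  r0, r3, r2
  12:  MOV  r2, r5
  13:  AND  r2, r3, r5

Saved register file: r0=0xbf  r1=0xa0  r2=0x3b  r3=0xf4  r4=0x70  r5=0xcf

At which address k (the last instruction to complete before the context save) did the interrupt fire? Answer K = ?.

K = 4

after  0: r0=0xbf r1=0xa0 r2=0x3b r3=0xe4 r4=0xbe r5=0xcf  N=1 Z=0
after  1: r0=0xbf r1=0xa0 r2=0x3b r3=0xe4 r4=0x5f r5=0xcf  N=0 Z=0
after  2: r0=0xbf r1=0xa0 r2=0x3b r3=0xe4 r4=0x70 r5=0xcf  N=0 Z=0
after  3: r0=0xbf r1=0xa0 r2=0x3b r3=0x8c r4=0x70 r5=0xcf  N=1 Z=0
after  4: r0=0xbf r1=0xa0 r2=0x3b r3=0xf4 r4=0x70 r5=0xcf  N=1 Z=0
-- IRQ taken; context saved, return-PC = 5 --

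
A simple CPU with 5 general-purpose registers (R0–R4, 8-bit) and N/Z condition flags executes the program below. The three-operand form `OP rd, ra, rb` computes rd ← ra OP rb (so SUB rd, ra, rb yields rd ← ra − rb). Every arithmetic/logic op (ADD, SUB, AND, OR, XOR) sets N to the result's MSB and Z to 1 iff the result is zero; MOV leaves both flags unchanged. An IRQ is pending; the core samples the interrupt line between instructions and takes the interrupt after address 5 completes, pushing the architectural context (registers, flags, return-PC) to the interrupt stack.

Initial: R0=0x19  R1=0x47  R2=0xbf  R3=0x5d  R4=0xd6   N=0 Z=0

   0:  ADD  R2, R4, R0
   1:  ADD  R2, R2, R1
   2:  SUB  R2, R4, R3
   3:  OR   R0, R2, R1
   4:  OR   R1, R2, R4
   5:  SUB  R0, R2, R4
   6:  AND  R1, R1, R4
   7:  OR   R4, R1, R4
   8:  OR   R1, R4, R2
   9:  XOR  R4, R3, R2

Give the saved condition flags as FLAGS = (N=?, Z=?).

FLAGS = (N=1, Z=0)

after  0: R0=0x19 R1=0x47 R2=0xef R3=0x5d R4=0xd6  N=1 Z=0
after  1: R0=0x19 R1=0x47 R2=0x36 R3=0x5d R4=0xd6  N=0 Z=0
after  2: R0=0x19 R1=0x47 R2=0x79 R3=0x5d R4=0xd6  N=0 Z=0
after  3: R0=0x7f R1=0x47 R2=0x79 R3=0x5d R4=0xd6  N=0 Z=0
after  4: R0=0x7f R1=0xff R2=0x79 R3=0x5d R4=0xd6  N=1 Z=0
after  5: R0=0xa3 R1=0xff R2=0x79 R3=0x5d R4=0xd6  N=1 Z=0
-- IRQ taken; context saved, return-PC = 6 --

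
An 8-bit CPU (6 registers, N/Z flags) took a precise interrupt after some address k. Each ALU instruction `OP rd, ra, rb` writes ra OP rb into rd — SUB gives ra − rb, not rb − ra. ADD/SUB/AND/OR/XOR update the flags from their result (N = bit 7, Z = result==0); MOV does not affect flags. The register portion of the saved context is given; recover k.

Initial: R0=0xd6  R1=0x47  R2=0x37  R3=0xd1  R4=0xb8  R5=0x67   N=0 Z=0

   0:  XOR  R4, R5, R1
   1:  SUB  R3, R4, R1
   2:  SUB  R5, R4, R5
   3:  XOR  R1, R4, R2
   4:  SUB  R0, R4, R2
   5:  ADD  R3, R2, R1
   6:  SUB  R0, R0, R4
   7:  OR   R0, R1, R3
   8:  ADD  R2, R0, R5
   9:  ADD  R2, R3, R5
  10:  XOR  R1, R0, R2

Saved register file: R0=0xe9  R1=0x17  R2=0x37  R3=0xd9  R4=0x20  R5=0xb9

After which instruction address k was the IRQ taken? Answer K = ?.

K = 4

after  0: R0=0xd6 R1=0x47 R2=0x37 R3=0xd1 R4=0x20 R5=0x67  N=0 Z=0
after  1: R0=0xd6 R1=0x47 R2=0x37 R3=0xd9 R4=0x20 R5=0x67  N=1 Z=0
after  2: R0=0xd6 R1=0x47 R2=0x37 R3=0xd9 R4=0x20 R5=0xb9  N=1 Z=0
after  3: R0=0xd6 R1=0x17 R2=0x37 R3=0xd9 R4=0x20 R5=0xb9  N=0 Z=0
after  4: R0=0xe9 R1=0x17 R2=0x37 R3=0xd9 R4=0x20 R5=0xb9  N=1 Z=0
-- IRQ taken; context saved, return-PC = 5 --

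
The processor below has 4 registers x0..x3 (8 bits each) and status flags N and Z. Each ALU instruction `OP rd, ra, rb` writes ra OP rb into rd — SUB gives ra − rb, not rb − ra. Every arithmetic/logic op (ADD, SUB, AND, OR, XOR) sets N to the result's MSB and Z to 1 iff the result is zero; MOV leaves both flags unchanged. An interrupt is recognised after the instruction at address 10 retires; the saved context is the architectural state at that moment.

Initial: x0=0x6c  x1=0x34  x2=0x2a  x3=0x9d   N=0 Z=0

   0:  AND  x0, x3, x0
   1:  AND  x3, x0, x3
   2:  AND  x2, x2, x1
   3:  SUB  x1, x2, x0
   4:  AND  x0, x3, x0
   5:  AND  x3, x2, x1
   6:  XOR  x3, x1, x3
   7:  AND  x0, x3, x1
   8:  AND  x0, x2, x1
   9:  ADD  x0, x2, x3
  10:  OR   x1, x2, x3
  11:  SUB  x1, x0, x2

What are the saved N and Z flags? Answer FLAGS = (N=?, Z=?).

FLAGS = (N=0, Z=0)

after  0: x0=0x0c x1=0x34 x2=0x2a x3=0x9d  N=0 Z=0
after  1: x0=0x0c x1=0x34 x2=0x2a x3=0x0c  N=0 Z=0
after  2: x0=0x0c x1=0x34 x2=0x20 x3=0x0c  N=0 Z=0
after  3: x0=0x0c x1=0x14 x2=0x20 x3=0x0c  N=0 Z=0
after  4: x0=0x0c x1=0x14 x2=0x20 x3=0x0c  N=0 Z=0
after  5: x0=0x0c x1=0x14 x2=0x20 x3=0x00  N=0 Z=1
after  6: x0=0x0c x1=0x14 x2=0x20 x3=0x14  N=0 Z=0
after  7: x0=0x14 x1=0x14 x2=0x20 x3=0x14  N=0 Z=0
after  8: x0=0x00 x1=0x14 x2=0x20 x3=0x14  N=0 Z=1
after  9: x0=0x34 x1=0x14 x2=0x20 x3=0x14  N=0 Z=0
after 10: x0=0x34 x1=0x34 x2=0x20 x3=0x14  N=0 Z=0
-- IRQ taken; context saved, return-PC = 11 --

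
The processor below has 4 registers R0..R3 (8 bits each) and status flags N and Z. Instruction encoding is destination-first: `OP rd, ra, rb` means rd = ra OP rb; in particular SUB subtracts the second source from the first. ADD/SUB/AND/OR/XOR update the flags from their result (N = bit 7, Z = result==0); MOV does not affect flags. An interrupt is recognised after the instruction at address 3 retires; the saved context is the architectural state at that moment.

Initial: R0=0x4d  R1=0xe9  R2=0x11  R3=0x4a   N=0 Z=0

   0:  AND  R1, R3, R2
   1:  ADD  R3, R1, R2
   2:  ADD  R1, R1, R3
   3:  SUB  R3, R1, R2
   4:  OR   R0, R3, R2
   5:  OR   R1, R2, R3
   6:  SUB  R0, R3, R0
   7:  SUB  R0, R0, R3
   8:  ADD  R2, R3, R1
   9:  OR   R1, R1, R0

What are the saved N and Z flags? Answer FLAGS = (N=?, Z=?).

FLAGS = (N=0, Z=1)

after  0: R0=0x4d R1=0x00 R2=0x11 R3=0x4a  N=0 Z=1
after  1: R0=0x4d R1=0x00 R2=0x11 R3=0x11  N=0 Z=0
after  2: R0=0x4d R1=0x11 R2=0x11 R3=0x11  N=0 Z=0
after  3: R0=0x4d R1=0x11 R2=0x11 R3=0x00  N=0 Z=1
-- IRQ taken; context saved, return-PC = 4 --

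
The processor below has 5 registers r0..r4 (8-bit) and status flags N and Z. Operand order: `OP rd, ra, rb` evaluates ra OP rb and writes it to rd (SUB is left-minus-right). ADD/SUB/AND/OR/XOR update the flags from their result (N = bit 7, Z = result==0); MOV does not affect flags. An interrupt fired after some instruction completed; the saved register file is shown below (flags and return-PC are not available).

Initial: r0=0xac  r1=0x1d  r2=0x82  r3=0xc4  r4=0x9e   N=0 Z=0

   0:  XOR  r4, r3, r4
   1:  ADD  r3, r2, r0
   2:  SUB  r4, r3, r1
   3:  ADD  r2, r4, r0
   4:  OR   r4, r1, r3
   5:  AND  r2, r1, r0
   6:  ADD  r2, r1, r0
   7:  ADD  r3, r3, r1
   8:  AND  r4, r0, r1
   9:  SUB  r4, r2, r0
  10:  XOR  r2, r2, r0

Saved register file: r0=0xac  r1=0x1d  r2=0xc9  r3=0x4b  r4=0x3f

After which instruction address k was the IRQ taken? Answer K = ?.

after  0: r0=0xac r1=0x1d r2=0x82 r3=0xc4 r4=0x5a  N=0 Z=0
after  1: r0=0xac r1=0x1d r2=0x82 r3=0x2e r4=0x5a  N=0 Z=0
after  2: r0=0xac r1=0x1d r2=0x82 r3=0x2e r4=0x11  N=0 Z=0
after  3: r0=0xac r1=0x1d r2=0xbd r3=0x2e r4=0x11  N=1 Z=0
after  4: r0=0xac r1=0x1d r2=0xbd r3=0x2e r4=0x3f  N=0 Z=0
after  5: r0=0xac r1=0x1d r2=0x0c r3=0x2e r4=0x3f  N=0 Z=0
after  6: r0=0xac r1=0x1d r2=0xc9 r3=0x2e r4=0x3f  N=1 Z=0
after  7: r0=0xac r1=0x1d r2=0xc9 r3=0x4b r4=0x3f  N=0 Z=0
-- IRQ taken; context saved, return-PC = 8 --

K = 7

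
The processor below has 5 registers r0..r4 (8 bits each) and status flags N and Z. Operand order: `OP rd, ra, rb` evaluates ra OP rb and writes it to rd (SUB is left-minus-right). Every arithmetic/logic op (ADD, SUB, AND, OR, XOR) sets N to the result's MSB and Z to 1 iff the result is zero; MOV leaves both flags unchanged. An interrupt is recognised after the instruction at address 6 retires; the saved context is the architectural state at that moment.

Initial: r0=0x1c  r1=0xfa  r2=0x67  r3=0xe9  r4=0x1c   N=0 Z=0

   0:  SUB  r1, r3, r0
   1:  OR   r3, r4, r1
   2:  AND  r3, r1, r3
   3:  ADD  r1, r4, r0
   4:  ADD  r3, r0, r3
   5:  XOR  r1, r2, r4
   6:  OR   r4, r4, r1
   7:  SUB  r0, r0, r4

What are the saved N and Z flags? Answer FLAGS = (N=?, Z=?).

FLAGS = (N=0, Z=0)

after  0: r0=0x1c r1=0xcd r2=0x67 r3=0xe9 r4=0x1c  N=1 Z=0
after  1: r0=0x1c r1=0xcd r2=0x67 r3=0xdd r4=0x1c  N=1 Z=0
after  2: r0=0x1c r1=0xcd r2=0x67 r3=0xcd r4=0x1c  N=1 Z=0
after  3: r0=0x1c r1=0x38 r2=0x67 r3=0xcd r4=0x1c  N=0 Z=0
after  4: r0=0x1c r1=0x38 r2=0x67 r3=0xe9 r4=0x1c  N=1 Z=0
after  5: r0=0x1c r1=0x7b r2=0x67 r3=0xe9 r4=0x1c  N=0 Z=0
after  6: r0=0x1c r1=0x7b r2=0x67 r3=0xe9 r4=0x7f  N=0 Z=0
-- IRQ taken; context saved, return-PC = 7 --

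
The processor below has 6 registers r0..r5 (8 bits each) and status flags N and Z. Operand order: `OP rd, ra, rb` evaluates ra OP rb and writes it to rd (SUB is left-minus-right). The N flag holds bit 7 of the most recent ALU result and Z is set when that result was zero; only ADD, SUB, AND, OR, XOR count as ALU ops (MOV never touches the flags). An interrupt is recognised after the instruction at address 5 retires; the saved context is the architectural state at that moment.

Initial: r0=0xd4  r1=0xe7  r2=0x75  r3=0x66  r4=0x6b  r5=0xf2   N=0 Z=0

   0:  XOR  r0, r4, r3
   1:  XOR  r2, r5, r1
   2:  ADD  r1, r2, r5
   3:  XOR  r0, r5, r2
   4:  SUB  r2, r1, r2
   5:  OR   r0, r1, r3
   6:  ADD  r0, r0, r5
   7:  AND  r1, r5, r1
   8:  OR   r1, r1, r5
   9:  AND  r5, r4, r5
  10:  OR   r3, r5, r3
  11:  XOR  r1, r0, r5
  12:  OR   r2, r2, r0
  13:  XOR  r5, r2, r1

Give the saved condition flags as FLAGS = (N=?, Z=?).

FLAGS = (N=0, Z=0)

after  0: r0=0x0d r1=0xe7 r2=0x75 r3=0x66 r4=0x6b r5=0xf2  N=0 Z=0
after  1: r0=0x0d r1=0xe7 r2=0x15 r3=0x66 r4=0x6b r5=0xf2  N=0 Z=0
after  2: r0=0x0d r1=0x07 r2=0x15 r3=0x66 r4=0x6b r5=0xf2  N=0 Z=0
after  3: r0=0xe7 r1=0x07 r2=0x15 r3=0x66 r4=0x6b r5=0xf2  N=1 Z=0
after  4: r0=0xe7 r1=0x07 r2=0xf2 r3=0x66 r4=0x6b r5=0xf2  N=1 Z=0
after  5: r0=0x67 r1=0x07 r2=0xf2 r3=0x66 r4=0x6b r5=0xf2  N=0 Z=0
-- IRQ taken; context saved, return-PC = 6 --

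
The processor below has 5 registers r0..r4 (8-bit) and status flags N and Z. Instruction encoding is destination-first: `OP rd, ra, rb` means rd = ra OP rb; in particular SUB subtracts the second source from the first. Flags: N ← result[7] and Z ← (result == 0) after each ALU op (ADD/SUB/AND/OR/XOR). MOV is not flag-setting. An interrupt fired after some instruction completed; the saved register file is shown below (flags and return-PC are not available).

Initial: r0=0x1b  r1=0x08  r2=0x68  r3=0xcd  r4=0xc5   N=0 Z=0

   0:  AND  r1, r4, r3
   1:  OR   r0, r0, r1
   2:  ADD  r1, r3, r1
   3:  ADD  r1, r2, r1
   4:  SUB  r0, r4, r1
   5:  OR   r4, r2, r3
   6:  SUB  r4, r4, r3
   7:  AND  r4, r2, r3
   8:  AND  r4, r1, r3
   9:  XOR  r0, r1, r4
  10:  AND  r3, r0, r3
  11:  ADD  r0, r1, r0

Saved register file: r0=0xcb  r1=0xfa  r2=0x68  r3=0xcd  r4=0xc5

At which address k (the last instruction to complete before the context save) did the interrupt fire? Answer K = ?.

K = 4

after  0: r0=0x1b r1=0xc5 r2=0x68 r3=0xcd r4=0xc5  N=1 Z=0
after  1: r0=0xdf r1=0xc5 r2=0x68 r3=0xcd r4=0xc5  N=1 Z=0
after  2: r0=0xdf r1=0x92 r2=0x68 r3=0xcd r4=0xc5  N=1 Z=0
after  3: r0=0xdf r1=0xfa r2=0x68 r3=0xcd r4=0xc5  N=1 Z=0
after  4: r0=0xcb r1=0xfa r2=0x68 r3=0xcd r4=0xc5  N=1 Z=0
-- IRQ taken; context saved, return-PC = 5 --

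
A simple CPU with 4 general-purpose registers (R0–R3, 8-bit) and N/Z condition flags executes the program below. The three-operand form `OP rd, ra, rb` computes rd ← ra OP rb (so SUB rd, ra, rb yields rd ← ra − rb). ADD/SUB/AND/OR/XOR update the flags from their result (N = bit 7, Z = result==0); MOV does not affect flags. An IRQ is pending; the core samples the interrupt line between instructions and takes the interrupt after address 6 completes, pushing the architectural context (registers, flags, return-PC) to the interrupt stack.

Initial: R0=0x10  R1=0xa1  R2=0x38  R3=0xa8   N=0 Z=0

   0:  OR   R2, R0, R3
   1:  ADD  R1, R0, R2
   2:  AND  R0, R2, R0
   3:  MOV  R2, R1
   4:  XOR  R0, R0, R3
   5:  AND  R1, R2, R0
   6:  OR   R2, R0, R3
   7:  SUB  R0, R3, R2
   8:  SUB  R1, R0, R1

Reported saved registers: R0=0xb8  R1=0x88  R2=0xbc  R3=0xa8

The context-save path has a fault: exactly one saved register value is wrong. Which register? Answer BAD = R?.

after  0: R0=0x10 R1=0xa1 R2=0xb8 R3=0xa8  N=1 Z=0
after  1: R0=0x10 R1=0xc8 R2=0xb8 R3=0xa8  N=1 Z=0
after  2: R0=0x10 R1=0xc8 R2=0xb8 R3=0xa8  N=0 Z=0
after  3: R0=0x10 R1=0xc8 R2=0xc8 R3=0xa8  N=0 Z=0
after  4: R0=0xb8 R1=0xc8 R2=0xc8 R3=0xa8  N=1 Z=0
after  5: R0=0xb8 R1=0x88 R2=0xc8 R3=0xa8  N=1 Z=0
after  6: R0=0xb8 R1=0x88 R2=0xb8 R3=0xa8  N=1 Z=0
-- IRQ taken; context saved, return-PC = 7 --
mismatch: R2: reported 0xbc vs actual 0xb8

BAD = R2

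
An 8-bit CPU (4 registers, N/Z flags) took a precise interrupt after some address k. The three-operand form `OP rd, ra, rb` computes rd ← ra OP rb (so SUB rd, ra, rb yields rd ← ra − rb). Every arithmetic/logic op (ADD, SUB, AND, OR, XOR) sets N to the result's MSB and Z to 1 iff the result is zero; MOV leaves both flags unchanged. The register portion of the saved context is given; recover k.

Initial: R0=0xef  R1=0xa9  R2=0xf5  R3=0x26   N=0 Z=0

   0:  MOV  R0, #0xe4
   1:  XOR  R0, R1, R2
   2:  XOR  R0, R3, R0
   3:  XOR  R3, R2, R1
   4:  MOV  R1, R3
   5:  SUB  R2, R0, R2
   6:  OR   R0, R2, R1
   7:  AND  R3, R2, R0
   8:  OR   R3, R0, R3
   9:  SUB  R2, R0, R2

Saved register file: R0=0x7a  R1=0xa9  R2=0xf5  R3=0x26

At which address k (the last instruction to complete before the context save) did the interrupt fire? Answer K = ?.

K = 2

after  0: R0=0xe4 R1=0xa9 R2=0xf5 R3=0x26  N=0 Z=0
after  1: R0=0x5c R1=0xa9 R2=0xf5 R3=0x26  N=0 Z=0
after  2: R0=0x7a R1=0xa9 R2=0xf5 R3=0x26  N=0 Z=0
-- IRQ taken; context saved, return-PC = 3 --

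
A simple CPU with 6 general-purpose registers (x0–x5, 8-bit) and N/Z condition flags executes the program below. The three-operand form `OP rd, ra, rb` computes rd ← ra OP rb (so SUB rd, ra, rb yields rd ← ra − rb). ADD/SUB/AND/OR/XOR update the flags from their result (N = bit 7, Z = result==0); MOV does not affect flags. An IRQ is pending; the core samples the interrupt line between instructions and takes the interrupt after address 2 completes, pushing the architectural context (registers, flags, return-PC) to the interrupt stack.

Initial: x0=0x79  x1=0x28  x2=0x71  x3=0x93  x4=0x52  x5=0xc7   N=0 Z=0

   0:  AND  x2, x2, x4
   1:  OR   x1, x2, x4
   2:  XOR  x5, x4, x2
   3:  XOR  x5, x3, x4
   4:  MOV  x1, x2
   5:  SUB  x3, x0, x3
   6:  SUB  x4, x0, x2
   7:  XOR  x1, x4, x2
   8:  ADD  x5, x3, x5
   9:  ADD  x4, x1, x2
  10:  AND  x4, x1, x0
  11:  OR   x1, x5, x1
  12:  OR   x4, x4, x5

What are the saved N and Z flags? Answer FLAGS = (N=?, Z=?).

after  0: x0=0x79 x1=0x28 x2=0x50 x3=0x93 x4=0x52 x5=0xc7  N=0 Z=0
after  1: x0=0x79 x1=0x52 x2=0x50 x3=0x93 x4=0x52 x5=0xc7  N=0 Z=0
after  2: x0=0x79 x1=0x52 x2=0x50 x3=0x93 x4=0x52 x5=0x02  N=0 Z=0
-- IRQ taken; context saved, return-PC = 3 --

FLAGS = (N=0, Z=0)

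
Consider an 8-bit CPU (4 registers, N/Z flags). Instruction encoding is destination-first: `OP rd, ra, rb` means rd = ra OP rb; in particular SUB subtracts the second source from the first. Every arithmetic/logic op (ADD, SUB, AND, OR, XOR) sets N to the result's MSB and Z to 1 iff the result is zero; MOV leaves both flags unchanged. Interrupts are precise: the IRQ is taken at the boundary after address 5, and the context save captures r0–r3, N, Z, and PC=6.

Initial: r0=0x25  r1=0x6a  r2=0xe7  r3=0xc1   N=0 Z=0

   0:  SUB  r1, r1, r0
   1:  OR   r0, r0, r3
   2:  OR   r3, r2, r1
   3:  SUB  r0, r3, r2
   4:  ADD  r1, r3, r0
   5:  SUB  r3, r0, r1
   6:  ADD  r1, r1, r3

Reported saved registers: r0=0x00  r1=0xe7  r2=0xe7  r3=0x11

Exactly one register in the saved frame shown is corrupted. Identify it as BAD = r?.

after  0: r0=0x25 r1=0x45 r2=0xe7 r3=0xc1  N=0 Z=0
after  1: r0=0xe5 r1=0x45 r2=0xe7 r3=0xc1  N=1 Z=0
after  2: r0=0xe5 r1=0x45 r2=0xe7 r3=0xe7  N=1 Z=0
after  3: r0=0x00 r1=0x45 r2=0xe7 r3=0xe7  N=0 Z=1
after  4: r0=0x00 r1=0xe7 r2=0xe7 r3=0xe7  N=1 Z=0
after  5: r0=0x00 r1=0xe7 r2=0xe7 r3=0x19  N=0 Z=0
-- IRQ taken; context saved, return-PC = 6 --
mismatch: r3: reported 0x11 vs actual 0x19

BAD = r3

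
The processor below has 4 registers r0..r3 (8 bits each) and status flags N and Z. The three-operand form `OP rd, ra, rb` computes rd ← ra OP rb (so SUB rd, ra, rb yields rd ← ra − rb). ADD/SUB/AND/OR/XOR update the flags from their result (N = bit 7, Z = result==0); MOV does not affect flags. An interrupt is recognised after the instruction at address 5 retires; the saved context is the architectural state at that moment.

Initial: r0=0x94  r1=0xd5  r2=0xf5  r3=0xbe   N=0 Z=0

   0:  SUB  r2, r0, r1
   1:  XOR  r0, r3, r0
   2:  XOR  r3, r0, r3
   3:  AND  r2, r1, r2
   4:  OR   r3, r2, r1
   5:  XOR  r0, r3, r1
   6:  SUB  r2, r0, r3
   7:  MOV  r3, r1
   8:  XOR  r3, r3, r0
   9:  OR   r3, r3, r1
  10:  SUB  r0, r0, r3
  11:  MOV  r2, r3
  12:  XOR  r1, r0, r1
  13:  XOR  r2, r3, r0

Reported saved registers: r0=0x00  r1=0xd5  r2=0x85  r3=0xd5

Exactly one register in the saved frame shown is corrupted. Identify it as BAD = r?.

BAD = r2

after  0: r0=0x94 r1=0xd5 r2=0xbf r3=0xbe  N=1 Z=0
after  1: r0=0x2a r1=0xd5 r2=0xbf r3=0xbe  N=0 Z=0
after  2: r0=0x2a r1=0xd5 r2=0xbf r3=0x94  N=1 Z=0
after  3: r0=0x2a r1=0xd5 r2=0x95 r3=0x94  N=1 Z=0
after  4: r0=0x2a r1=0xd5 r2=0x95 r3=0xd5  N=1 Z=0
after  5: r0=0x00 r1=0xd5 r2=0x95 r3=0xd5  N=0 Z=1
-- IRQ taken; context saved, return-PC = 6 --
mismatch: r2: reported 0x85 vs actual 0x95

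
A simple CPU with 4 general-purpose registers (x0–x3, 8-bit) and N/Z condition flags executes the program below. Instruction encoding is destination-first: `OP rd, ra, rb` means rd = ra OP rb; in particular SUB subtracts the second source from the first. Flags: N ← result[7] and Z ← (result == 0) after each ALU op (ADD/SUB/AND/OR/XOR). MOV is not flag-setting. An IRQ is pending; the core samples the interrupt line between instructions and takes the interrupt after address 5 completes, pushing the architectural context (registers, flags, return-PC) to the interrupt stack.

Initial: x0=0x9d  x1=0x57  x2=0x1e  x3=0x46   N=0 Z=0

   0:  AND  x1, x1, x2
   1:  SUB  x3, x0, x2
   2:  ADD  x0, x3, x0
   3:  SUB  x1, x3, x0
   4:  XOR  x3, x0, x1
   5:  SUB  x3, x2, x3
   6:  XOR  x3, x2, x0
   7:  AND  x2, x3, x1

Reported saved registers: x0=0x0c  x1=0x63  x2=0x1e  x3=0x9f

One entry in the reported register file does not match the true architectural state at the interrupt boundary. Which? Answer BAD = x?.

after  0: x0=0x9d x1=0x16 x2=0x1e x3=0x46  N=0 Z=0
after  1: x0=0x9d x1=0x16 x2=0x1e x3=0x7f  N=0 Z=0
after  2: x0=0x1c x1=0x16 x2=0x1e x3=0x7f  N=0 Z=0
after  3: x0=0x1c x1=0x63 x2=0x1e x3=0x7f  N=0 Z=0
after  4: x0=0x1c x1=0x63 x2=0x1e x3=0x7f  N=0 Z=0
after  5: x0=0x1c x1=0x63 x2=0x1e x3=0x9f  N=1 Z=0
-- IRQ taken; context saved, return-PC = 6 --
mismatch: x0: reported 0x0c vs actual 0x1c

BAD = x0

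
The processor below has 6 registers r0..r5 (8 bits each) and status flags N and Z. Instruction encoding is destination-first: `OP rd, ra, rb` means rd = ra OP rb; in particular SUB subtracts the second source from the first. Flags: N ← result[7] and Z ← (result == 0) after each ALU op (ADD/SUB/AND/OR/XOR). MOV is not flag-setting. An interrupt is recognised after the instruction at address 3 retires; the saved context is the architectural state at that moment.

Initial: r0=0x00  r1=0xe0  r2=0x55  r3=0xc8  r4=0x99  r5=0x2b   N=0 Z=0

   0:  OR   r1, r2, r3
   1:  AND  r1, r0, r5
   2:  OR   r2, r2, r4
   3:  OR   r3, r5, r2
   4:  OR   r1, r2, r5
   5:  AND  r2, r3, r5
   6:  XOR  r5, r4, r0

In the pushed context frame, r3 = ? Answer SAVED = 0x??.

after  0: r0=0x00 r1=0xdd r2=0x55 r3=0xc8 r4=0x99 r5=0x2b  N=1 Z=0
after  1: r0=0x00 r1=0x00 r2=0x55 r3=0xc8 r4=0x99 r5=0x2b  N=0 Z=1
after  2: r0=0x00 r1=0x00 r2=0xdd r3=0xc8 r4=0x99 r5=0x2b  N=1 Z=0
after  3: r0=0x00 r1=0x00 r2=0xdd r3=0xff r4=0x99 r5=0x2b  N=1 Z=0
-- IRQ taken; context saved, return-PC = 4 --

SAVED = 0xff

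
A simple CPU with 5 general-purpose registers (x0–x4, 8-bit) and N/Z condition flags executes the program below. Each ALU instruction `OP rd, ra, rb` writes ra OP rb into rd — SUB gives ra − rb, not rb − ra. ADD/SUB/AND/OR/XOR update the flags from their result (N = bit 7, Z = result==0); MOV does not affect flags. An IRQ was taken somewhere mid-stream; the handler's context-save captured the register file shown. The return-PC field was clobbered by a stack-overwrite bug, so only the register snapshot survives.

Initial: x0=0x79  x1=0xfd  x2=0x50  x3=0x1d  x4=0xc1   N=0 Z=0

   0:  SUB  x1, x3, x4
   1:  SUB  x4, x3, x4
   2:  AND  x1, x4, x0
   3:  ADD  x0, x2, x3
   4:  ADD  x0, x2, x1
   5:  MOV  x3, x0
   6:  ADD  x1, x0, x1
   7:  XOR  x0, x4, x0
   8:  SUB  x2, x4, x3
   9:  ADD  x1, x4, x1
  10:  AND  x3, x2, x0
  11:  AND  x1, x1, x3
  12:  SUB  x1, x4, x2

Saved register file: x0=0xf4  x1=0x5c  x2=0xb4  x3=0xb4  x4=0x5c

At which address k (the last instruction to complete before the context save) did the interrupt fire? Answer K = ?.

K = 10

after  0: x0=0x79 x1=0x5c x2=0x50 x3=0x1d x4=0xc1  N=0 Z=0
after  1: x0=0x79 x1=0x5c x2=0x50 x3=0x1d x4=0x5c  N=0 Z=0
after  2: x0=0x79 x1=0x58 x2=0x50 x3=0x1d x4=0x5c  N=0 Z=0
after  3: x0=0x6d x1=0x58 x2=0x50 x3=0x1d x4=0x5c  N=0 Z=0
after  4: x0=0xa8 x1=0x58 x2=0x50 x3=0x1d x4=0x5c  N=1 Z=0
after  5: x0=0xa8 x1=0x58 x2=0x50 x3=0xa8 x4=0x5c  N=1 Z=0
after  6: x0=0xa8 x1=0x00 x2=0x50 x3=0xa8 x4=0x5c  N=0 Z=1
after  7: x0=0xf4 x1=0x00 x2=0x50 x3=0xa8 x4=0x5c  N=1 Z=0
after  8: x0=0xf4 x1=0x00 x2=0xb4 x3=0xa8 x4=0x5c  N=1 Z=0
after  9: x0=0xf4 x1=0x5c x2=0xb4 x3=0xa8 x4=0x5c  N=0 Z=0
after 10: x0=0xf4 x1=0x5c x2=0xb4 x3=0xb4 x4=0x5c  N=1 Z=0
-- IRQ taken; context saved, return-PC = 11 --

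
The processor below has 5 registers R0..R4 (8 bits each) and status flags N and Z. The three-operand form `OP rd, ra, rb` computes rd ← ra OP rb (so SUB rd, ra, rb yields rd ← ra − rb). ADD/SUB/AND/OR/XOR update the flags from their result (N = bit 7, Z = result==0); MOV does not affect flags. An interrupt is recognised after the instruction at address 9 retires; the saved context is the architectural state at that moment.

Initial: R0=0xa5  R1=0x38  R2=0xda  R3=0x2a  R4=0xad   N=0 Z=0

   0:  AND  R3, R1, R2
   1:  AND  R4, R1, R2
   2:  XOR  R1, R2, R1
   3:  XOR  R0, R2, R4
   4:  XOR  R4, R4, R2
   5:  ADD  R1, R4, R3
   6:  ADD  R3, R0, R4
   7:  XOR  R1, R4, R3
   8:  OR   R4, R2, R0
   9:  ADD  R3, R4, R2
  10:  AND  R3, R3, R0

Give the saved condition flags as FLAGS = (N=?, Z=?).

after  0: R0=0xa5 R1=0x38 R2=0xda R3=0x18 R4=0xad  N=0 Z=0
after  1: R0=0xa5 R1=0x38 R2=0xda R3=0x18 R4=0x18  N=0 Z=0
after  2: R0=0xa5 R1=0xe2 R2=0xda R3=0x18 R4=0x18  N=1 Z=0
after  3: R0=0xc2 R1=0xe2 R2=0xda R3=0x18 R4=0x18  N=1 Z=0
after  4: R0=0xc2 R1=0xe2 R2=0xda R3=0x18 R4=0xc2  N=1 Z=0
after  5: R0=0xc2 R1=0xda R2=0xda R3=0x18 R4=0xc2  N=1 Z=0
after  6: R0=0xc2 R1=0xda R2=0xda R3=0x84 R4=0xc2  N=1 Z=0
after  7: R0=0xc2 R1=0x46 R2=0xda R3=0x84 R4=0xc2  N=0 Z=0
after  8: R0=0xc2 R1=0x46 R2=0xda R3=0x84 R4=0xda  N=1 Z=0
after  9: R0=0xc2 R1=0x46 R2=0xda R3=0xb4 R4=0xda  N=1 Z=0
-- IRQ taken; context saved, return-PC = 10 --

FLAGS = (N=1, Z=0)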